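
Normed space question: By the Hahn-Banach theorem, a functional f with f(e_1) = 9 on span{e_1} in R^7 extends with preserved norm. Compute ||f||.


The norm of f is given by ||f|| = sup_{||x||=1} |f(x)|.
On span{e_1}, ||e_1|| = 1, so ||f|| = |f(e_1)| / ||e_1||
= |9| / 1 = 9.0000

9.0000


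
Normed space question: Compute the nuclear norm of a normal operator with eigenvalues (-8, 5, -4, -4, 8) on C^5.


For a normal operator, singular values equal |eigenvalues|.
Trace norm = sum |lambda_i| = 8 + 5 + 4 + 4 + 8
= 29

29


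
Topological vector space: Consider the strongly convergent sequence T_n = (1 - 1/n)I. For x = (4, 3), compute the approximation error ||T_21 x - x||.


T_21 x - x = (1 - 1/21)x - x = -x/21
||x|| = sqrt(25) = 5.0000
||T_21 x - x|| = ||x||/21 = 5.0000/21 = 0.2381

0.2381


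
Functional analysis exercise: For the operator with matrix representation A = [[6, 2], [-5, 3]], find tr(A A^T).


trace(A * A^T) = sum of squares of all entries
= 6^2 + 2^2 + (-5)^2 + 3^2
= 36 + 4 + 25 + 9
= 74

74


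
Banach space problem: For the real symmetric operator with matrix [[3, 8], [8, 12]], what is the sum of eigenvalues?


For a self-adjoint (symmetric) matrix, the eigenvalues are real.
The sum of eigenvalues equals the trace of the matrix.
trace = 3 + 12 = 15

15


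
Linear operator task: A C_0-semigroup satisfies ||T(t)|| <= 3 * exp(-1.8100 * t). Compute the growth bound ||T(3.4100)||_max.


||T(3.4100)|| <= 3 * exp(-1.8100 * 3.4100)
= 3 * exp(-6.1721)
= 3 * 0.0021
= 0.0063

0.0063


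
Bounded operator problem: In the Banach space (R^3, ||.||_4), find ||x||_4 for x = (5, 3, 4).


The l^4 norm = (sum |x_i|^4)^(1/4)
Sum of 4th powers = 625 + 81 + 256 = 962
||x||_4 = (962)^(1/4) = 5.5692

5.5692


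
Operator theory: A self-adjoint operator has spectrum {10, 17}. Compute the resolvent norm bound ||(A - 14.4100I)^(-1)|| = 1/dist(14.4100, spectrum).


dist(14.4100, {10, 17}) = min(|14.4100 - 10|, |14.4100 - 17|)
= min(4.4100, 2.5900) = 2.5900
Resolvent bound = 1/2.5900 = 0.3861

0.3861


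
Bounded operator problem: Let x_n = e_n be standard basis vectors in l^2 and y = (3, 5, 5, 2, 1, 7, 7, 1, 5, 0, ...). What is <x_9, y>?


x_9 = e_9 is the standard basis vector with 1 in position 9.
<x_9, y> = y_9 = 5
As n -> infinity, <x_n, y> -> 0, confirming weak convergence of (x_n) to 0.

5


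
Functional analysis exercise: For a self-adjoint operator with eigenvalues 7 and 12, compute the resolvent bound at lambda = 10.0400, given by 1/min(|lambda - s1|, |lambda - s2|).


dist(10.0400, {7, 12}) = min(|10.0400 - 7|, |10.0400 - 12|)
= min(3.0400, 1.9600) = 1.9600
Resolvent bound = 1/1.9600 = 0.5102

0.5102


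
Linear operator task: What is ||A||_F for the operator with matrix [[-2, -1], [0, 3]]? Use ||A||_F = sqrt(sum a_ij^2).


||A||_F^2 = sum a_ij^2
= (-2)^2 + (-1)^2 + 0^2 + 3^2
= 4 + 1 + 0 + 9 = 14
||A||_F = sqrt(14) = 3.7417

3.7417


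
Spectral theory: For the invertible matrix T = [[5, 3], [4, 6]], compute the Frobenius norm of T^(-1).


det(T) = 5*6 - 3*4 = 18
T^(-1) = (1/18) * [[6, -3], [-4, 5]] = [[0.3333, -0.1667], [-0.2222, 0.2778]]
||T^(-1)||_F^2 = 0.3333^2 + (-0.1667)^2 + (-0.2222)^2 + 0.2778^2 = 0.2654
||T^(-1)||_F = sqrt(0.2654) = 0.5152

0.5152


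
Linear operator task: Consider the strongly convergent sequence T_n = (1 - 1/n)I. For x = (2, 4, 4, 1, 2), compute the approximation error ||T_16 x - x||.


T_16 x - x = (1 - 1/16)x - x = -x/16
||x|| = sqrt(41) = 6.4031
||T_16 x - x|| = ||x||/16 = 6.4031/16 = 0.4002

0.4002


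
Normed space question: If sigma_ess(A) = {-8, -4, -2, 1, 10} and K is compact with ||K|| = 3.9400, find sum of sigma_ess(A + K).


By Weyl's theorem, the essential spectrum is invariant under compact perturbations.
sigma_ess(A + K) = sigma_ess(A) = {-8, -4, -2, 1, 10}
Sum = -8 + -4 + -2 + 1 + 10 = -3

-3


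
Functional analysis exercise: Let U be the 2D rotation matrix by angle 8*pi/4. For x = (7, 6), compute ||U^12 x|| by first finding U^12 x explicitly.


U is a rotation by theta = 8*pi/4
U^12 = rotation by 12*theta = 96*pi/4 = 0*pi/4 (mod 2*pi)
cos(0*pi/4) = 1.0000, sin(0*pi/4) = 0.0000
U^12 x = (1.0000 * 7 - 0.0000 * 6, 0.0000 * 7 + 1.0000 * 6)
= (7.0000, 6.0000)
||U^12 x|| = sqrt(7.0000^2 + 6.0000^2) = sqrt(85.0000) = 9.2195

9.2195


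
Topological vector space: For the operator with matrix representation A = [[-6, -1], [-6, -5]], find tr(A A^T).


trace(A * A^T) = sum of squares of all entries
= (-6)^2 + (-1)^2 + (-6)^2 + (-5)^2
= 36 + 1 + 36 + 25
= 98

98


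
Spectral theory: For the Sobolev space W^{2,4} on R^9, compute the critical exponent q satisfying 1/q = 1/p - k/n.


Using the Sobolev embedding formula: 1/q = 1/p - k/n
1/q = 1/4 - 2/9 = 1/36
q = 1/(1/36) = 36

36.0000


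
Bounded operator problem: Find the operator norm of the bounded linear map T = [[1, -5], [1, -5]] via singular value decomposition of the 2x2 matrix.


A^T A = [[2, -10], [-10, 50]]
trace(A^T A) = 52, det(A^T A) = 0
discriminant = 52^2 - 4*0 = 2704
Largest eigenvalue of A^T A = (trace + sqrt(disc))/2 = 52.0000
||T|| = sqrt(52.0000) = 7.2111

7.2111


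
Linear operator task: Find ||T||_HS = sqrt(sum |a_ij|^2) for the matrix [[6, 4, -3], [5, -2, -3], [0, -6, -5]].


The Hilbert-Schmidt norm is sqrt(sum of squares of all entries).
Sum of squares = 6^2 + 4^2 + (-3)^2 + 5^2 + (-2)^2 + (-3)^2 + 0^2 + (-6)^2 + (-5)^2
= 36 + 16 + 9 + 25 + 4 + 9 + 0 + 36 + 25 = 160
||T||_HS = sqrt(160) = 12.6491

12.6491


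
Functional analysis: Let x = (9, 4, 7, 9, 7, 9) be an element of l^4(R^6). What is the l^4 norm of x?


The l^4 norm = (sum |x_i|^4)^(1/4)
Sum of 4th powers = 6561 + 256 + 2401 + 6561 + 2401 + 6561 = 24741
||x||_4 = (24741)^(1/4) = 12.5416

12.5416


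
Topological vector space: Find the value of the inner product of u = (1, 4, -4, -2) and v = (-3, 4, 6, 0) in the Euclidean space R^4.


Computing the standard inner product <u, v> = sum u_i * v_i
= 1*-3 + 4*4 + -4*6 + -2*0
= -3 + 16 + -24 + 0
= -11

-11


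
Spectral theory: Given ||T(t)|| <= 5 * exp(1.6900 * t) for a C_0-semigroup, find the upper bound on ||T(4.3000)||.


||T(4.3000)|| <= 5 * exp(1.6900 * 4.3000)
= 5 * exp(7.2670)
= 5 * 1432.2473
= 7161.2363

7161.2363


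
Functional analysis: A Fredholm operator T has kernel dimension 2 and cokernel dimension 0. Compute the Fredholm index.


The Fredholm index is defined as ind(T) = dim(ker T) - dim(coker T)
= 2 - 0
= 2

2


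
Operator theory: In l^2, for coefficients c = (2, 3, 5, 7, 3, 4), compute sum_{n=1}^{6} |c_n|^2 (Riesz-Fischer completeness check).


sum |c_n|^2 = 2^2 + 3^2 + 5^2 + 7^2 + 3^2 + 4^2
= 4 + 9 + 25 + 49 + 9 + 16
= 112

112


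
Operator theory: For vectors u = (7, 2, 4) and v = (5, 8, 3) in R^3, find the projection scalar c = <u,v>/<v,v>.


Computing <u,v> = 7*5 + 2*8 + 4*3 = 63
Computing <v,v> = 5^2 + 8^2 + 3^2 = 98
Projection coefficient = 63/98 = 0.6429

0.6429


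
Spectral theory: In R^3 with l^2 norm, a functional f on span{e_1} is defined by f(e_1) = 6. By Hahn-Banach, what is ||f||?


The norm of f is given by ||f|| = sup_{||x||=1} |f(x)|.
On span{e_1}, ||e_1|| = 1, so ||f|| = |f(e_1)| / ||e_1||
= |6| / 1 = 6.0000

6.0000


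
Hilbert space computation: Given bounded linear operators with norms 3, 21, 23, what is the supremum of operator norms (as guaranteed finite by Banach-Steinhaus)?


By the Uniform Boundedness Principle, the supremum of norms is finite.
sup_k ||T_k|| = max(3, 21, 23) = 23

23


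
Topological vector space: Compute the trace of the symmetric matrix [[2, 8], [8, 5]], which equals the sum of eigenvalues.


For a self-adjoint (symmetric) matrix, the eigenvalues are real.
The sum of eigenvalues equals the trace of the matrix.
trace = 2 + 5 = 7

7


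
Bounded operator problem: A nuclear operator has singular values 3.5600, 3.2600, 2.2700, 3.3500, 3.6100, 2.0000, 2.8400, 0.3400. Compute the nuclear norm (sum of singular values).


The nuclear norm is the sum of all singular values.
||T||_1 = 3.5600 + 3.2600 + 2.2700 + 3.3500 + 3.6100 + 2.0000 + 2.8400 + 0.3400
= 21.2300

21.2300


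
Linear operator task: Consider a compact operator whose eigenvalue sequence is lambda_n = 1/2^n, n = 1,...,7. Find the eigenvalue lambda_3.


The eigenvalue formula gives lambda_3 = 1/2^3
= 1/8
= 0.1250

0.1250


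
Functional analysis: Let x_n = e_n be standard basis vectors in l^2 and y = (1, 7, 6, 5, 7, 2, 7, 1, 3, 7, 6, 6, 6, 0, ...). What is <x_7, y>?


x_7 = e_7 is the standard basis vector with 1 in position 7.
<x_7, y> = y_7 = 7
As n -> infinity, <x_n, y> -> 0, confirming weak convergence of (x_n) to 0.

7


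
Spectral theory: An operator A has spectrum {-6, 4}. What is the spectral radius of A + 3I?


Spectrum of A + 3I = {-3, 7}
Spectral radius = max |lambda| over the shifted spectrum
= max(3, 7) = 7

7


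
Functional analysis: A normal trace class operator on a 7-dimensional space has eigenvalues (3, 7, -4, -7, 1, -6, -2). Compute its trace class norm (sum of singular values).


For a normal operator, singular values equal |eigenvalues|.
Trace norm = sum |lambda_i| = 3 + 7 + 4 + 7 + 1 + 6 + 2
= 30

30


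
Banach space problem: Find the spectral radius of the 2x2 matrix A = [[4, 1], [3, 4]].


For a 2x2 matrix, eigenvalues satisfy lambda^2 - (trace)*lambda + det = 0
trace = 4 + 4 = 8
det = 4*4 - 1*3 = 13
discriminant = 8^2 - 4*(13) = 12
spectral radius = max |eigenvalue| = 5.7321

5.7321


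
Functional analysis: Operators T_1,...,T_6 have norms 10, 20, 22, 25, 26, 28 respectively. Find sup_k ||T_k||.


By the Uniform Boundedness Principle, the supremum of norms is finite.
sup_k ||T_k|| = max(10, 20, 22, 25, 26, 28) = 28

28


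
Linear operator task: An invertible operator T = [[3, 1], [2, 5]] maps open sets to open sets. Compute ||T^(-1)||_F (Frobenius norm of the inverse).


det(T) = 3*5 - 1*2 = 13
T^(-1) = (1/13) * [[5, -1], [-2, 3]] = [[0.3846, -0.0769], [-0.1538, 0.2308]]
||T^(-1)||_F^2 = 0.3846^2 + (-0.0769)^2 + (-0.1538)^2 + 0.2308^2 = 0.2308
||T^(-1)||_F = sqrt(0.2308) = 0.4804

0.4804


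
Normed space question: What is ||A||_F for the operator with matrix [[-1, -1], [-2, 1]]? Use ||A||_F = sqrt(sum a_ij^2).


||A||_F^2 = sum a_ij^2
= (-1)^2 + (-1)^2 + (-2)^2 + 1^2
= 1 + 1 + 4 + 1 = 7
||A||_F = sqrt(7) = 2.6458

2.6458


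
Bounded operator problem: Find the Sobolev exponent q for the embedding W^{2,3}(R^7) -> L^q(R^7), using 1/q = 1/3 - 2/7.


Using the Sobolev embedding formula: 1/q = 1/p - k/n
1/q = 1/3 - 2/7 = 1/21
q = 1/(1/21) = 21

21.0000


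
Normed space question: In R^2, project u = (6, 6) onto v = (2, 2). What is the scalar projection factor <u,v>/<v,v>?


Computing <u,v> = 6*2 + 6*2 = 24
Computing <v,v> = 2^2 + 2^2 = 8
Projection coefficient = 24/8 = 3.0000

3.0000


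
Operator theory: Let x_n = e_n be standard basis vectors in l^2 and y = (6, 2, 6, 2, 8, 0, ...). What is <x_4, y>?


x_4 = e_4 is the standard basis vector with 1 in position 4.
<x_4, y> = y_4 = 2
As n -> infinity, <x_n, y> -> 0, confirming weak convergence of (x_n) to 0.

2


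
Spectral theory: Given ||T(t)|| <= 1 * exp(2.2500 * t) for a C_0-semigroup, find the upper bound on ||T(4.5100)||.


||T(4.5100)|| <= 1 * exp(2.2500 * 4.5100)
= 1 * exp(10.1475)
= 1 * 25527.2044
= 25527.2044

25527.2044


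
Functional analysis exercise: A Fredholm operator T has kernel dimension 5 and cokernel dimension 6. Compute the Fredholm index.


The Fredholm index is defined as ind(T) = dim(ker T) - dim(coker T)
= 5 - 6
= -1

-1


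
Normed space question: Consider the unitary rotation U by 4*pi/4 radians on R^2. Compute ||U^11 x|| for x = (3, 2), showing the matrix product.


U is a rotation by theta = 4*pi/4
U^11 = rotation by 11*theta = 44*pi/4 = 4*pi/4 (mod 2*pi)
cos(4*pi/4) = -1.0000, sin(4*pi/4) = 0.0000
U^11 x = (-1.0000 * 3 - 0.0000 * 2, 0.0000 * 3 + -1.0000 * 2)
= (-3.0000, -2.0000)
||U^11 x|| = sqrt((-3.0000)^2 + (-2.0000)^2) = sqrt(13.0000) = 3.6056

3.6056


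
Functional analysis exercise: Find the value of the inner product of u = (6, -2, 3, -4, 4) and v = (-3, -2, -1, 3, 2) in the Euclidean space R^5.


Computing the standard inner product <u, v> = sum u_i * v_i
= 6*-3 + -2*-2 + 3*-1 + -4*3 + 4*2
= -18 + 4 + -3 + -12 + 8
= -21

-21


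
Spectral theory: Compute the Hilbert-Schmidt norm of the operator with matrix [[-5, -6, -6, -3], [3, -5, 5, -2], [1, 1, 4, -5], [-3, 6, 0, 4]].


The Hilbert-Schmidt norm is sqrt(sum of squares of all entries).
Sum of squares = (-5)^2 + (-6)^2 + (-6)^2 + (-3)^2 + 3^2 + (-5)^2 + 5^2 + (-2)^2 + 1^2 + 1^2 + 4^2 + (-5)^2 + (-3)^2 + 6^2 + 0^2 + 4^2
= 25 + 36 + 36 + 9 + 9 + 25 + 25 + 4 + 1 + 1 + 16 + 25 + 9 + 36 + 0 + 16 = 273
||T||_HS = sqrt(273) = 16.5227

16.5227


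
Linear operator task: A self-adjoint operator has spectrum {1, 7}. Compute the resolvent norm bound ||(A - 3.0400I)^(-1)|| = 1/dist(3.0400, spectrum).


dist(3.0400, {1, 7}) = min(|3.0400 - 1|, |3.0400 - 7|)
= min(2.0400, 3.9600) = 2.0400
Resolvent bound = 1/2.0400 = 0.4902

0.4902


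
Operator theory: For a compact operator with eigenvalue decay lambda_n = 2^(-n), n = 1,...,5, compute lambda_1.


The eigenvalue formula gives lambda_1 = 1/2^1
= 1/2
= 0.5000

0.5000


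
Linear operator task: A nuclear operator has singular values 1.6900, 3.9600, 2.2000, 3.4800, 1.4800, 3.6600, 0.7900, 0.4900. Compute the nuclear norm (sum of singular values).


The nuclear norm is the sum of all singular values.
||T||_1 = 1.6900 + 3.9600 + 2.2000 + 3.4800 + 1.4800 + 3.6600 + 0.7900 + 0.4900
= 17.7500

17.7500


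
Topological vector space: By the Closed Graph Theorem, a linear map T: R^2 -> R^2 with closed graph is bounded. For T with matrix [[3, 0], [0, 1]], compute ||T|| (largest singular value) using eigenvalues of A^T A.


A^T A = [[9, 0], [0, 1]]
trace(A^T A) = 10, det(A^T A) = 9
discriminant = 10^2 - 4*9 = 64
Largest eigenvalue of A^T A = (trace + sqrt(disc))/2 = 9.0000
||T|| = sqrt(9.0000) = 3.0000

3.0000


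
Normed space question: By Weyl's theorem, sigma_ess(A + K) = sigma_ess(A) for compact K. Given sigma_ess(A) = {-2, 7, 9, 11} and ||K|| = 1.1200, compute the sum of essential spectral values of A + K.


By Weyl's theorem, the essential spectrum is invariant under compact perturbations.
sigma_ess(A + K) = sigma_ess(A) = {-2, 7, 9, 11}
Sum = -2 + 7 + 9 + 11 = 25

25


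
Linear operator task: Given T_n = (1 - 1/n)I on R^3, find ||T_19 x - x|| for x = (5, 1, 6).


T_19 x - x = (1 - 1/19)x - x = -x/19
||x|| = sqrt(62) = 7.8740
||T_19 x - x|| = ||x||/19 = 7.8740/19 = 0.4144

0.4144


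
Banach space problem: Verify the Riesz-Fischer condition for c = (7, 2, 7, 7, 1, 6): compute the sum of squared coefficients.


sum |c_n|^2 = 7^2 + 2^2 + 7^2 + 7^2 + 1^2 + 6^2
= 49 + 4 + 49 + 49 + 1 + 36
= 188

188


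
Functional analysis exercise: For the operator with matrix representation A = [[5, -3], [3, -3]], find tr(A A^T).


trace(A * A^T) = sum of squares of all entries
= 5^2 + (-3)^2 + 3^2 + (-3)^2
= 25 + 9 + 9 + 9
= 52

52


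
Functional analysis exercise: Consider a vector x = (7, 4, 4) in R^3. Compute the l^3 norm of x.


The l^3 norm = (sum |x_i|^3)^(1/3)
Sum of 3th powers = 343 + 64 + 64 = 471
||x||_3 = (471)^(1/3) = 7.7805

7.7805


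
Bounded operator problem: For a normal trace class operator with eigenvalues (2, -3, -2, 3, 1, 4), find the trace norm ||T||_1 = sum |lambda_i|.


For a normal operator, singular values equal |eigenvalues|.
Trace norm = sum |lambda_i| = 2 + 3 + 2 + 3 + 1 + 4
= 15

15


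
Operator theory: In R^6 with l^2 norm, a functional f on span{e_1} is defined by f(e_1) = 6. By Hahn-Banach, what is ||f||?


The norm of f is given by ||f|| = sup_{||x||=1} |f(x)|.
On span{e_1}, ||e_1|| = 1, so ||f|| = |f(e_1)| / ||e_1||
= |6| / 1 = 6.0000

6.0000


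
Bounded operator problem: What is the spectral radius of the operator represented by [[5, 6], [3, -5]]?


For a 2x2 matrix, eigenvalues satisfy lambda^2 - (trace)*lambda + det = 0
trace = 5 + -5 = 0
det = 5*-5 - 6*3 = -43
discriminant = 0^2 - 4*(-43) = 172
spectral radius = max |eigenvalue| = 6.5574

6.5574


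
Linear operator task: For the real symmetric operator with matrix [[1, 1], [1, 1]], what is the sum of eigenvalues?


For a self-adjoint (symmetric) matrix, the eigenvalues are real.
The sum of eigenvalues equals the trace of the matrix.
trace = 1 + 1 = 2

2


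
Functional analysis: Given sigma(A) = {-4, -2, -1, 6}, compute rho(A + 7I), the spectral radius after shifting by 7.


Spectrum of A + 7I = {3, 5, 6, 13}
Spectral radius = max |lambda| over the shifted spectrum
= max(3, 5, 6, 13) = 13

13


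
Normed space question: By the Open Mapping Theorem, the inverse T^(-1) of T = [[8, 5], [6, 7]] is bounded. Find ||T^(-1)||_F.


det(T) = 8*7 - 5*6 = 26
T^(-1) = (1/26) * [[7, -5], [-6, 8]] = [[0.2692, -0.1923], [-0.2308, 0.3077]]
||T^(-1)||_F^2 = 0.2692^2 + (-0.1923)^2 + (-0.2308)^2 + 0.3077^2 = 0.2574
||T^(-1)||_F = sqrt(0.2574) = 0.5073

0.5073


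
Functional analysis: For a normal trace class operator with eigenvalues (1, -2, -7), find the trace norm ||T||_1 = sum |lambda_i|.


For a normal operator, singular values equal |eigenvalues|.
Trace norm = sum |lambda_i| = 1 + 2 + 7
= 10

10


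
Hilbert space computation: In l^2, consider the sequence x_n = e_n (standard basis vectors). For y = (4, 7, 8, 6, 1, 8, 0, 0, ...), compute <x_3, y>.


x_3 = e_3 is the standard basis vector with 1 in position 3.
<x_3, y> = y_3 = 8
As n -> infinity, <x_n, y> -> 0, confirming weak convergence of (x_n) to 0.

8


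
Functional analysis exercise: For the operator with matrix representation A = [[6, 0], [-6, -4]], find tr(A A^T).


trace(A * A^T) = sum of squares of all entries
= 6^2 + 0^2 + (-6)^2 + (-4)^2
= 36 + 0 + 36 + 16
= 88

88


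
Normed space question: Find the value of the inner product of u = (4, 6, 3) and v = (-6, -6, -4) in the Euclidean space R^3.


Computing the standard inner product <u, v> = sum u_i * v_i
= 4*-6 + 6*-6 + 3*-4
= -24 + -36 + -12
= -72

-72


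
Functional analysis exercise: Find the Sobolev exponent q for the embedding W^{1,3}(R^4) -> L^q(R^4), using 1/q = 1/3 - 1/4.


Using the Sobolev embedding formula: 1/q = 1/p - k/n
1/q = 1/3 - 1/4 = 1/12
q = 1/(1/12) = 12

12.0000


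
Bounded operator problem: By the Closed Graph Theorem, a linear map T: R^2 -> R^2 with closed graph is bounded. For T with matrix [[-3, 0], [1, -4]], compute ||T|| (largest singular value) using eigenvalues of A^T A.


A^T A = [[10, -4], [-4, 16]]
trace(A^T A) = 26, det(A^T A) = 144
discriminant = 26^2 - 4*144 = 100
Largest eigenvalue of A^T A = (trace + sqrt(disc))/2 = 18.0000
||T|| = sqrt(18.0000) = 4.2426

4.2426


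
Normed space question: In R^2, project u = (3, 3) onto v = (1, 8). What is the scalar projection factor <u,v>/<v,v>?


Computing <u,v> = 3*1 + 3*8 = 27
Computing <v,v> = 1^2 + 8^2 = 65
Projection coefficient = 27/65 = 0.4154

0.4154


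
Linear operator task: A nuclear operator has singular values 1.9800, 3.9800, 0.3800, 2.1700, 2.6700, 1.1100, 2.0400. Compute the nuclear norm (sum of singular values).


The nuclear norm is the sum of all singular values.
||T||_1 = 1.9800 + 3.9800 + 0.3800 + 2.1700 + 2.6700 + 1.1100 + 2.0400
= 14.3300

14.3300


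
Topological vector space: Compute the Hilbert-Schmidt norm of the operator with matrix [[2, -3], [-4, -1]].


The Hilbert-Schmidt norm is sqrt(sum of squares of all entries).
Sum of squares = 2^2 + (-3)^2 + (-4)^2 + (-1)^2
= 4 + 9 + 16 + 1 = 30
||T||_HS = sqrt(30) = 5.4772

5.4772


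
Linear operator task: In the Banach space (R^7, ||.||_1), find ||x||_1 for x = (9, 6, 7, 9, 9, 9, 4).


The l^1 norm equals the sum of absolute values of all components.
||x||_1 = 9 + 6 + 7 + 9 + 9 + 9 + 4
= 53

53.0000


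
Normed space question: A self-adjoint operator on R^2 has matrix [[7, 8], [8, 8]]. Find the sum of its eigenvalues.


For a self-adjoint (symmetric) matrix, the eigenvalues are real.
The sum of eigenvalues equals the trace of the matrix.
trace = 7 + 8 = 15

15


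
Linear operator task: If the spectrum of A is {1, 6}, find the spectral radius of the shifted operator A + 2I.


Spectrum of A + 2I = {3, 8}
Spectral radius = max |lambda| over the shifted spectrum
= max(3, 8) = 8

8


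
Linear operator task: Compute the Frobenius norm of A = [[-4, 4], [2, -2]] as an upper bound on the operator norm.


||A||_F^2 = sum a_ij^2
= (-4)^2 + 4^2 + 2^2 + (-2)^2
= 16 + 16 + 4 + 4 = 40
||A||_F = sqrt(40) = 6.3246

6.3246


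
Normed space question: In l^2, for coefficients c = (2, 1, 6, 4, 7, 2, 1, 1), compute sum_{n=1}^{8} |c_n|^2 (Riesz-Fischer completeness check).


sum |c_n|^2 = 2^2 + 1^2 + 6^2 + 4^2 + 7^2 + 2^2 + 1^2 + 1^2
= 4 + 1 + 36 + 16 + 49 + 4 + 1 + 1
= 112

112


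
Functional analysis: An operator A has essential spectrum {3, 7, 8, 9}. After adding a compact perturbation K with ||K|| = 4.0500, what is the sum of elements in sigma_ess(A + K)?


By Weyl's theorem, the essential spectrum is invariant under compact perturbations.
sigma_ess(A + K) = sigma_ess(A) = {3, 7, 8, 9}
Sum = 3 + 7 + 8 + 9 = 27

27


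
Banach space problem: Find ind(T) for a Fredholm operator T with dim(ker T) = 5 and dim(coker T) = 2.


The Fredholm index is defined as ind(T) = dim(ker T) - dim(coker T)
= 5 - 2
= 3

3


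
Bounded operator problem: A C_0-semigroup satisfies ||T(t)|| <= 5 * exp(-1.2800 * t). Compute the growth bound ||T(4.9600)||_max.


||T(4.9600)|| <= 5 * exp(-1.2800 * 4.9600)
= 5 * exp(-6.3488)
= 5 * 0.0017
= 0.0087

0.0087


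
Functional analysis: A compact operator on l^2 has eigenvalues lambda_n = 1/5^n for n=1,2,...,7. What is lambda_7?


The eigenvalue formula gives lambda_7 = 1/5^7
= 1/78125
= 1.2800e-05

1.2800e-05


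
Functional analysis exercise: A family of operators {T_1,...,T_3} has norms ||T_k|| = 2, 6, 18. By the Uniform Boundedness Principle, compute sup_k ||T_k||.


By the Uniform Boundedness Principle, the supremum of norms is finite.
sup_k ||T_k|| = max(2, 6, 18) = 18

18


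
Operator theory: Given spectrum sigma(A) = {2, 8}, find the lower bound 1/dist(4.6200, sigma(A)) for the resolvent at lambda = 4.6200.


dist(4.6200, {2, 8}) = min(|4.6200 - 2|, |4.6200 - 8|)
= min(2.6200, 3.3800) = 2.6200
Resolvent bound = 1/2.6200 = 0.3817

0.3817


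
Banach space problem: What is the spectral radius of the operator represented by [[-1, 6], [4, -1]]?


For a 2x2 matrix, eigenvalues satisfy lambda^2 - (trace)*lambda + det = 0
trace = -1 + -1 = -2
det = -1*-1 - 6*4 = -23
discriminant = (-2)^2 - 4*(-23) = 96
spectral radius = max |eigenvalue| = 5.8990

5.8990


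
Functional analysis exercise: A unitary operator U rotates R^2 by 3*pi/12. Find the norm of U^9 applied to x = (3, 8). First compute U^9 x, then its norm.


U is a rotation by theta = 3*pi/12
U^9 = rotation by 9*theta = 27*pi/12 = 3*pi/12 (mod 2*pi)
cos(3*pi/12) = 0.7071, sin(3*pi/12) = 0.7071
U^9 x = (0.7071 * 3 - 0.7071 * 8, 0.7071 * 3 + 0.7071 * 8)
= (-3.5355, 7.7782)
||U^9 x|| = sqrt((-3.5355)^2 + 7.7782^2) = sqrt(73.0000) = 8.5440

8.5440


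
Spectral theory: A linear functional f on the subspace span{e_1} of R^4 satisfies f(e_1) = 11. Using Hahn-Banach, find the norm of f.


The norm of f is given by ||f|| = sup_{||x||=1} |f(x)|.
On span{e_1}, ||e_1|| = 1, so ||f|| = |f(e_1)| / ||e_1||
= |11| / 1 = 11.0000

11.0000


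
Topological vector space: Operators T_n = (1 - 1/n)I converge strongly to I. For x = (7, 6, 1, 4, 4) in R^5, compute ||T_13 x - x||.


T_13 x - x = (1 - 1/13)x - x = -x/13
||x|| = sqrt(118) = 10.8628
||T_13 x - x|| = ||x||/13 = 10.8628/13 = 0.8356

0.8356


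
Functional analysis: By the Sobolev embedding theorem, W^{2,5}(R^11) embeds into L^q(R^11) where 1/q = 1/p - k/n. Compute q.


Using the Sobolev embedding formula: 1/q = 1/p - k/n
1/q = 1/5 - 2/11 = 1/55
q = 1/(1/55) = 55

55.0000


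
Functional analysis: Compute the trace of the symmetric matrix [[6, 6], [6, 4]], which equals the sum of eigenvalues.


For a self-adjoint (symmetric) matrix, the eigenvalues are real.
The sum of eigenvalues equals the trace of the matrix.
trace = 6 + 4 = 10

10


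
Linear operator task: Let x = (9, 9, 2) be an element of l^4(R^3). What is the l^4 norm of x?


The l^4 norm = (sum |x_i|^4)^(1/4)
Sum of 4th powers = 6561 + 6561 + 16 = 13138
||x||_4 = (13138)^(1/4) = 10.7061

10.7061


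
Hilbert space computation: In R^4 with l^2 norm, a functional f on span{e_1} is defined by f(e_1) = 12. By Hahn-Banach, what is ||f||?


The norm of f is given by ||f|| = sup_{||x||=1} |f(x)|.
On span{e_1}, ||e_1|| = 1, so ||f|| = |f(e_1)| / ||e_1||
= |12| / 1 = 12.0000

12.0000


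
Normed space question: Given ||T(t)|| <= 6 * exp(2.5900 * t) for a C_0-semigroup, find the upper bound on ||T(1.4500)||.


||T(1.4500)|| <= 6 * exp(2.5900 * 1.4500)
= 6 * exp(3.7555)
= 6 * 42.7556
= 256.5336

256.5336


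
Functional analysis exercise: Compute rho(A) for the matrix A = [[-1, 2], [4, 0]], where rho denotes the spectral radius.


For a 2x2 matrix, eigenvalues satisfy lambda^2 - (trace)*lambda + det = 0
trace = -1 + 0 = -1
det = -1*0 - 2*4 = -8
discriminant = (-1)^2 - 4*(-8) = 33
spectral radius = max |eigenvalue| = 3.3723

3.3723


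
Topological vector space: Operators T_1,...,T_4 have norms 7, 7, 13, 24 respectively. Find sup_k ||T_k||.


By the Uniform Boundedness Principle, the supremum of norms is finite.
sup_k ||T_k|| = max(7, 7, 13, 24) = 24

24


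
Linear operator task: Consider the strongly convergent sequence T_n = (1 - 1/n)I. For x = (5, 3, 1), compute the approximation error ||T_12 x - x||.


T_12 x - x = (1 - 1/12)x - x = -x/12
||x|| = sqrt(35) = 5.9161
||T_12 x - x|| = ||x||/12 = 5.9161/12 = 0.4930

0.4930


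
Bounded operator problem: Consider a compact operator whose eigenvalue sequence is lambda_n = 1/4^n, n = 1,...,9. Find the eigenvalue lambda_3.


The eigenvalue formula gives lambda_3 = 1/4^3
= 1/64
= 0.0156

0.0156


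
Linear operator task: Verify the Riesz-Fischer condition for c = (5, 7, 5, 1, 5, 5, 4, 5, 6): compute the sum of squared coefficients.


sum |c_n|^2 = 5^2 + 7^2 + 5^2 + 1^2 + 5^2 + 5^2 + 4^2 + 5^2 + 6^2
= 25 + 49 + 25 + 1 + 25 + 25 + 16 + 25 + 36
= 227

227


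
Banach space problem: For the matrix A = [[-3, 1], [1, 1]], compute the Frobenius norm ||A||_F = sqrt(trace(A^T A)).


||A||_F^2 = sum a_ij^2
= (-3)^2 + 1^2 + 1^2 + 1^2
= 9 + 1 + 1 + 1 = 12
||A||_F = sqrt(12) = 3.4641

3.4641


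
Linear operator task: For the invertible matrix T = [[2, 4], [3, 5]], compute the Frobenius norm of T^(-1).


det(T) = 2*5 - 4*3 = -2
T^(-1) = (1/-2) * [[5, -4], [-3, 2]] = [[-2.5000, 2.0000], [1.5000, -1.0000]]
||T^(-1)||_F^2 = (-2.5000)^2 + 2.0000^2 + 1.5000^2 + (-1.0000)^2 = 13.5000
||T^(-1)||_F = sqrt(13.5000) = 3.6742

3.6742


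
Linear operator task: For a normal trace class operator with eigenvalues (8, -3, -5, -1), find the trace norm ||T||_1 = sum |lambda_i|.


For a normal operator, singular values equal |eigenvalues|.
Trace norm = sum |lambda_i| = 8 + 3 + 5 + 1
= 17

17


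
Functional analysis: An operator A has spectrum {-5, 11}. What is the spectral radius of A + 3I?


Spectrum of A + 3I = {-2, 14}
Spectral radius = max |lambda| over the shifted spectrum
= max(2, 14) = 14

14


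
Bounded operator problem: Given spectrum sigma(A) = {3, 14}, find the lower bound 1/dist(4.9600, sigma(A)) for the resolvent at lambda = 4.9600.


dist(4.9600, {3, 14}) = min(|4.9600 - 3|, |4.9600 - 14|)
= min(1.9600, 9.0400) = 1.9600
Resolvent bound = 1/1.9600 = 0.5102

0.5102


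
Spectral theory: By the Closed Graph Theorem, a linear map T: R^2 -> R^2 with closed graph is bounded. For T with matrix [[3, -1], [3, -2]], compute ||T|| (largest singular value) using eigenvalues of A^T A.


A^T A = [[18, -9], [-9, 5]]
trace(A^T A) = 23, det(A^T A) = 9
discriminant = 23^2 - 4*9 = 493
Largest eigenvalue of A^T A = (trace + sqrt(disc))/2 = 22.6018
||T|| = sqrt(22.6018) = 4.7541

4.7541


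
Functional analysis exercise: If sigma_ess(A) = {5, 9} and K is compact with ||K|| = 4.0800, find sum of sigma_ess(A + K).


By Weyl's theorem, the essential spectrum is invariant under compact perturbations.
sigma_ess(A + K) = sigma_ess(A) = {5, 9}
Sum = 5 + 9 = 14

14


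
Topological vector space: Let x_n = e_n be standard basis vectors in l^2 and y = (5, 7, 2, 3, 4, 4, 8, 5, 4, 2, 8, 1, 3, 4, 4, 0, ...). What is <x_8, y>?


x_8 = e_8 is the standard basis vector with 1 in position 8.
<x_8, y> = y_8 = 5
As n -> infinity, <x_n, y> -> 0, confirming weak convergence of (x_n) to 0.

5


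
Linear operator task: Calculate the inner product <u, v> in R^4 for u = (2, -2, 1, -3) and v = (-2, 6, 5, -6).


Computing the standard inner product <u, v> = sum u_i * v_i
= 2*-2 + -2*6 + 1*5 + -3*-6
= -4 + -12 + 5 + 18
= 7

7


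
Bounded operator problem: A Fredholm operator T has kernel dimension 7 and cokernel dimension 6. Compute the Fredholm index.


The Fredholm index is defined as ind(T) = dim(ker T) - dim(coker T)
= 7 - 6
= 1

1


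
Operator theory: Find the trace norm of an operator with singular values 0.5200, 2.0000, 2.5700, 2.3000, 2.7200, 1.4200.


The nuclear norm is the sum of all singular values.
||T||_1 = 0.5200 + 2.0000 + 2.5700 + 2.3000 + 2.7200 + 1.4200
= 11.5300

11.5300


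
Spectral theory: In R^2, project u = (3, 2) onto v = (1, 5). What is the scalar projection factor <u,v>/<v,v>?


Computing <u,v> = 3*1 + 2*5 = 13
Computing <v,v> = 1^2 + 5^2 = 26
Projection coefficient = 13/26 = 0.5000

0.5000


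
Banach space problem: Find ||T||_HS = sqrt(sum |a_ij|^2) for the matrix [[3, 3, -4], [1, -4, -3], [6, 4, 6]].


The Hilbert-Schmidt norm is sqrt(sum of squares of all entries).
Sum of squares = 3^2 + 3^2 + (-4)^2 + 1^2 + (-4)^2 + (-3)^2 + 6^2 + 4^2 + 6^2
= 9 + 9 + 16 + 1 + 16 + 9 + 36 + 16 + 36 = 148
||T||_HS = sqrt(148) = 12.1655

12.1655


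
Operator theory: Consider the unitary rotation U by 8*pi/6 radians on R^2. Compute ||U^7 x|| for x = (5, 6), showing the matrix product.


U is a rotation by theta = 8*pi/6
U^7 = rotation by 7*theta = 56*pi/6 = 8*pi/6 (mod 2*pi)
cos(8*pi/6) = -0.5000, sin(8*pi/6) = -0.8660
U^7 x = (-0.5000 * 5 - -0.8660 * 6, -0.8660 * 5 + -0.5000 * 6)
= (2.6962, -7.3301)
||U^7 x|| = sqrt(2.6962^2 + (-7.3301)^2) = sqrt(61.0000) = 7.8102

7.8102


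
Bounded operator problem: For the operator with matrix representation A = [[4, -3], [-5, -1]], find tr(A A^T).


trace(A * A^T) = sum of squares of all entries
= 4^2 + (-3)^2 + (-5)^2 + (-1)^2
= 16 + 9 + 25 + 1
= 51

51


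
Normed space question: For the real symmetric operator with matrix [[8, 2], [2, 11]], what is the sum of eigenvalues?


For a self-adjoint (symmetric) matrix, the eigenvalues are real.
The sum of eigenvalues equals the trace of the matrix.
trace = 8 + 11 = 19

19


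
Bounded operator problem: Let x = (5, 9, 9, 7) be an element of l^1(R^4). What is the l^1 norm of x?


The l^1 norm equals the sum of absolute values of all components.
||x||_1 = 5 + 9 + 9 + 7
= 30

30.0000


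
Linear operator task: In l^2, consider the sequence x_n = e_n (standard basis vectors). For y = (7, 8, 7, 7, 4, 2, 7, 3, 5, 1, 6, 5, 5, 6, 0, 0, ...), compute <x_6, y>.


x_6 = e_6 is the standard basis vector with 1 in position 6.
<x_6, y> = y_6 = 2
As n -> infinity, <x_n, y> -> 0, confirming weak convergence of (x_n) to 0.

2


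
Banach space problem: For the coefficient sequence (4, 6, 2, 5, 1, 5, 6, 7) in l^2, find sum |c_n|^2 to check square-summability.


sum |c_n|^2 = 4^2 + 6^2 + 2^2 + 5^2 + 1^2 + 5^2 + 6^2 + 7^2
= 16 + 36 + 4 + 25 + 1 + 25 + 36 + 49
= 192

192


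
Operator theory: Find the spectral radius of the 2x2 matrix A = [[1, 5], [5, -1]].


For a 2x2 matrix, eigenvalues satisfy lambda^2 - (trace)*lambda + det = 0
trace = 1 + -1 = 0
det = 1*-1 - 5*5 = -26
discriminant = 0^2 - 4*(-26) = 104
spectral radius = max |eigenvalue| = 5.0990

5.0990


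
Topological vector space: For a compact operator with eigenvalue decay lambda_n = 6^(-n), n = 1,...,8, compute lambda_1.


The eigenvalue formula gives lambda_1 = 1/6^1
= 1/6
= 0.1667

0.1667


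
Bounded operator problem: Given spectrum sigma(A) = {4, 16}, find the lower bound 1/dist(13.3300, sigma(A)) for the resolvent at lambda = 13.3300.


dist(13.3300, {4, 16}) = min(|13.3300 - 4|, |13.3300 - 16|)
= min(9.3300, 2.6700) = 2.6700
Resolvent bound = 1/2.6700 = 0.3745

0.3745


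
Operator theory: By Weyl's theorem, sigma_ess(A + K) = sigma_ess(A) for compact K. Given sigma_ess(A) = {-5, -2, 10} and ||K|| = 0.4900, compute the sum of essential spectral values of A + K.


By Weyl's theorem, the essential spectrum is invariant under compact perturbations.
sigma_ess(A + K) = sigma_ess(A) = {-5, -2, 10}
Sum = -5 + -2 + 10 = 3

3


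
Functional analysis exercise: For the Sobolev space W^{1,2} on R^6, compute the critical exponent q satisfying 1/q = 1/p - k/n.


Using the Sobolev embedding formula: 1/q = 1/p - k/n
1/q = 1/2 - 1/6 = 1/3
q = 1/(1/3) = 3

3.0000


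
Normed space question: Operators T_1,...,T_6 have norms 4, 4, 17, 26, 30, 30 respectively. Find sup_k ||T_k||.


By the Uniform Boundedness Principle, the supremum of norms is finite.
sup_k ||T_k|| = max(4, 4, 17, 26, 30, 30) = 30

30


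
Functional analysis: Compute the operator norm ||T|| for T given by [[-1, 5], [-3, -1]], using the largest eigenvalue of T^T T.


A^T A = [[10, -2], [-2, 26]]
trace(A^T A) = 36, det(A^T A) = 256
discriminant = 36^2 - 4*256 = 272
Largest eigenvalue of A^T A = (trace + sqrt(disc))/2 = 26.2462
||T|| = sqrt(26.2462) = 5.1231

5.1231


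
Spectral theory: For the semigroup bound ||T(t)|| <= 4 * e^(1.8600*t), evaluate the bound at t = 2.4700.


||T(2.4700)|| <= 4 * exp(1.8600 * 2.4700)
= 4 * exp(4.5942)
= 4 * 98.9090
= 395.6359

395.6359


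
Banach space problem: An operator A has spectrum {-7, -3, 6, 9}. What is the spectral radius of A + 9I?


Spectrum of A + 9I = {2, 6, 15, 18}
Spectral radius = max |lambda| over the shifted spectrum
= max(2, 6, 15, 18) = 18

18


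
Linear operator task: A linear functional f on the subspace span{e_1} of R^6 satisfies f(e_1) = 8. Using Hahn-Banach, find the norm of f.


The norm of f is given by ||f|| = sup_{||x||=1} |f(x)|.
On span{e_1}, ||e_1|| = 1, so ||f|| = |f(e_1)| / ||e_1||
= |8| / 1 = 8.0000

8.0000


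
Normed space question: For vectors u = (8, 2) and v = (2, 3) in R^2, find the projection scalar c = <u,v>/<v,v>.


Computing <u,v> = 8*2 + 2*3 = 22
Computing <v,v> = 2^2 + 3^2 = 13
Projection coefficient = 22/13 = 1.6923

1.6923


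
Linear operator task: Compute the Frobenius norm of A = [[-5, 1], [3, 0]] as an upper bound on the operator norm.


||A||_F^2 = sum a_ij^2
= (-5)^2 + 1^2 + 3^2 + 0^2
= 25 + 1 + 9 + 0 = 35
||A||_F = sqrt(35) = 5.9161

5.9161


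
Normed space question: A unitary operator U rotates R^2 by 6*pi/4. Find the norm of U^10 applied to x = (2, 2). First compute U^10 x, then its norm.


U is a rotation by theta = 6*pi/4
U^10 = rotation by 10*theta = 60*pi/4 = 4*pi/4 (mod 2*pi)
cos(4*pi/4) = -1.0000, sin(4*pi/4) = 0.0000
U^10 x = (-1.0000 * 2 - 0.0000 * 2, 0.0000 * 2 + -1.0000 * 2)
= (-2.0000, -2.0000)
||U^10 x|| = sqrt((-2.0000)^2 + (-2.0000)^2) = sqrt(8.0000) = 2.8284

2.8284


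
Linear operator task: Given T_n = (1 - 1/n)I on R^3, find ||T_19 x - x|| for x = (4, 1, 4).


T_19 x - x = (1 - 1/19)x - x = -x/19
||x|| = sqrt(33) = 5.7446
||T_19 x - x|| = ||x||/19 = 5.7446/19 = 0.3023

0.3023


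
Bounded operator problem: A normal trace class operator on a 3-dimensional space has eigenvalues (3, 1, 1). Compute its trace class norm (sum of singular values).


For a normal operator, singular values equal |eigenvalues|.
Trace norm = sum |lambda_i| = 3 + 1 + 1
= 5

5


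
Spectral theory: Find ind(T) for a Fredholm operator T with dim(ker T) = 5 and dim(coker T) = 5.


The Fredholm index is defined as ind(T) = dim(ker T) - dim(coker T)
= 5 - 5
= 0

0


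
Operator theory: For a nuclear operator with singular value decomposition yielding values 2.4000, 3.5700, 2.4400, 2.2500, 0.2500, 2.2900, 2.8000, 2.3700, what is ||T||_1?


The nuclear norm is the sum of all singular values.
||T||_1 = 2.4000 + 3.5700 + 2.4400 + 2.2500 + 0.2500 + 2.2900 + 2.8000 + 2.3700
= 18.3700

18.3700


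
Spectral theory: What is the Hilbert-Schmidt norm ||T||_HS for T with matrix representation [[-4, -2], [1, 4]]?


The Hilbert-Schmidt norm is sqrt(sum of squares of all entries).
Sum of squares = (-4)^2 + (-2)^2 + 1^2 + 4^2
= 16 + 4 + 1 + 16 = 37
||T||_HS = sqrt(37) = 6.0828

6.0828


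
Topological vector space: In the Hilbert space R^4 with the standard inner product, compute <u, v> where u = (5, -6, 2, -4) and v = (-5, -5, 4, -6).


Computing the standard inner product <u, v> = sum u_i * v_i
= 5*-5 + -6*-5 + 2*4 + -4*-6
= -25 + 30 + 8 + 24
= 37

37


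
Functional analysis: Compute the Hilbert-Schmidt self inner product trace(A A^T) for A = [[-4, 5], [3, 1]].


trace(A * A^T) = sum of squares of all entries
= (-4)^2 + 5^2 + 3^2 + 1^2
= 16 + 25 + 9 + 1
= 51

51


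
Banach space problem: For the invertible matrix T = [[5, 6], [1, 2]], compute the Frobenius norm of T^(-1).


det(T) = 5*2 - 6*1 = 4
T^(-1) = (1/4) * [[2, -6], [-1, 5]] = [[0.5000, -1.5000], [-0.2500, 1.2500]]
||T^(-1)||_F^2 = 0.5000^2 + (-1.5000)^2 + (-0.2500)^2 + 1.2500^2 = 4.1250
||T^(-1)||_F = sqrt(4.1250) = 2.0310

2.0310


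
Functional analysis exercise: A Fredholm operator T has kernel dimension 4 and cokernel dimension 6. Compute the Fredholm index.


The Fredholm index is defined as ind(T) = dim(ker T) - dim(coker T)
= 4 - 6
= -2

-2


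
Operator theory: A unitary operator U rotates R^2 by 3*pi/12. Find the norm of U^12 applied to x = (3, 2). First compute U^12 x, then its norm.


U is a rotation by theta = 3*pi/12
U^12 = rotation by 12*theta = 36*pi/12 = 12*pi/12 (mod 2*pi)
cos(12*pi/12) = -1.0000, sin(12*pi/12) = 0.0000
U^12 x = (-1.0000 * 3 - 0.0000 * 2, 0.0000 * 3 + -1.0000 * 2)
= (-3.0000, -2.0000)
||U^12 x|| = sqrt((-3.0000)^2 + (-2.0000)^2) = sqrt(13.0000) = 3.6056

3.6056


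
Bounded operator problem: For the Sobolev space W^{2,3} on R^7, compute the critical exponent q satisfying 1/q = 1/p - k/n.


Using the Sobolev embedding formula: 1/q = 1/p - k/n
1/q = 1/3 - 2/7 = 1/21
q = 1/(1/21) = 21

21.0000


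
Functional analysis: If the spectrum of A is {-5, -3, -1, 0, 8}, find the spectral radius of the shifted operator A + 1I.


Spectrum of A + 1I = {-4, -2, 0, 1, 9}
Spectral radius = max |lambda| over the shifted spectrum
= max(4, 2, 0, 1, 9) = 9

9


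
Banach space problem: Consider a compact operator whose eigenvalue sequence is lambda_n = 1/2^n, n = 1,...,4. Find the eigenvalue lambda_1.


The eigenvalue formula gives lambda_1 = 1/2^1
= 1/2
= 0.5000

0.5000


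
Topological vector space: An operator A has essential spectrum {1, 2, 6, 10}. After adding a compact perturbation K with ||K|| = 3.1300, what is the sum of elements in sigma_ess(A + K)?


By Weyl's theorem, the essential spectrum is invariant under compact perturbations.
sigma_ess(A + K) = sigma_ess(A) = {1, 2, 6, 10}
Sum = 1 + 2 + 6 + 10 = 19

19


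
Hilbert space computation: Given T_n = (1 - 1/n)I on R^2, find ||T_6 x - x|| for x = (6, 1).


T_6 x - x = (1 - 1/6)x - x = -x/6
||x|| = sqrt(37) = 6.0828
||T_6 x - x|| = ||x||/6 = 6.0828/6 = 1.0138

1.0138


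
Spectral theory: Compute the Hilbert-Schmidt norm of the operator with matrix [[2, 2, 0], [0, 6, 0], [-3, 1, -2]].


The Hilbert-Schmidt norm is sqrt(sum of squares of all entries).
Sum of squares = 2^2 + 2^2 + 0^2 + 0^2 + 6^2 + 0^2 + (-3)^2 + 1^2 + (-2)^2
= 4 + 4 + 0 + 0 + 36 + 0 + 9 + 1 + 4 = 58
||T||_HS = sqrt(58) = 7.6158

7.6158
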